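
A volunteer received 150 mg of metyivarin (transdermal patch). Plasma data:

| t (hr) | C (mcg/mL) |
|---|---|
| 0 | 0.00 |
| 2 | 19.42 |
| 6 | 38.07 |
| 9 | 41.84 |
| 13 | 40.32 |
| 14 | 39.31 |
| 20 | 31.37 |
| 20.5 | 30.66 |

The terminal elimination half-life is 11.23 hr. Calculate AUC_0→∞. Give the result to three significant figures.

Trapezoidal AUC_0→20.5:
  [0→2]: (0.00+19.42)/2 × 2 = 19.42
  [2→6]: (19.42+38.07)/2 × 4 = 114.98
  [6→9]: (38.07+41.84)/2 × 3 = 119.865
  [9→13]: (41.84+40.32)/2 × 4 = 164.32
  [13→14]: (40.32+39.31)/2 × 1 = 39.815
  [14→20]: (39.31+31.37)/2 × 6 = 212.04
  [20→20.5]: (31.37+30.66)/2 × 0.5 = 15.5075
  Sum = 685.9475 mcg/mL·hr
k_e = ln2 / t½ = 0.693147 / 11.23 = 0.0617 hr^-1
Extrapolated tail: C_last / k_e = 30.66 / 0.0617 = 496.921
AUC_0→∞ = 685.9475 + 496.921 = 1182.8685 mcg/mL·hr

AUC = 1180 mcg/mL·hr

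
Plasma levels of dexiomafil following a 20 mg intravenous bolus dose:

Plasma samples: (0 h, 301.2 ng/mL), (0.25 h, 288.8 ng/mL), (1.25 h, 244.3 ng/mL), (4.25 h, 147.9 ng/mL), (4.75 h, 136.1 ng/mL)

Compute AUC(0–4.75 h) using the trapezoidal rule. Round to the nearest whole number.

AUC = 1000 ng/mL·h

Trapezoidal AUC_0→4.75:
  [0→0.25]: (301.2+288.8)/2 × 0.25 = 73.75
  [0.25→1.25]: (288.8+244.3)/2 × 1 = 266.55
  [1.25→4.25]: (244.3+147.9)/2 × 3 = 588.3
  [4.25→4.75]: (147.9+136.1)/2 × 0.5 = 71.0
  Sum = 999.6 ng/mL·h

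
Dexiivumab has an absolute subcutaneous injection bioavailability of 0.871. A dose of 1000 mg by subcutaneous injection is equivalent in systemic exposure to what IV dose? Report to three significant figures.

Systemic exposure from an extravascular dose = F × D_ev, so the equivalent IV dose is F × D_ev.
D_iv = F × D_ev = 0.871 × 1000 = 871 mg

D_iv = 871 mg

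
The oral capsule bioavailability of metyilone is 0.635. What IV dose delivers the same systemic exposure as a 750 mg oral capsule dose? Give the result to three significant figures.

Systemic exposure from an extravascular dose = F × D_ev, so the equivalent IV dose is F × D_ev.
D_iv = F × D_ev = 0.635 × 750 = 476.25 mg

D_iv = 476 mg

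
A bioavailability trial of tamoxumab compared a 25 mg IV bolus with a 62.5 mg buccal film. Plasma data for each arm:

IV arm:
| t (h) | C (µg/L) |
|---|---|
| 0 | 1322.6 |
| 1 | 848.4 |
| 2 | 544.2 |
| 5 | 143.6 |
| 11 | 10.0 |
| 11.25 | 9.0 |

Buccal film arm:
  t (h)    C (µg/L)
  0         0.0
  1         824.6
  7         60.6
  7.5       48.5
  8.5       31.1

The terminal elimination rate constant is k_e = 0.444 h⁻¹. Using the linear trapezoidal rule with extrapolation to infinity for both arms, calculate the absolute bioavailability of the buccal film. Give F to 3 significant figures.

Trapezoidal AUC_0→11.25 (IV):
  [0→1]: (1322.6+848.4)/2 × 1 = 1085.5
  [1→2]: (848.4+544.2)/2 × 1 = 696.3
  [2→5]: (544.2+143.6)/2 × 3 = 1031.7
  [5→11]: (143.6+10.0)/2 × 6 = 460.8
  [11→11.25]: (10.0+9.0)/2 × 0.25 = 2.375
  Sum = 3276.675 µg/L·h
IV tail: 9.0/0.444 = 20.270; AUC_iv,0→∞ = 3276.675 + 20.270 = 3296.945 µg/L·h
Trapezoidal AUC_0→8.5 (buccal film):
  [0→1]: (0.0+824.6)/2 × 1 = 412.3
  [1→7]: (824.6+60.6)/2 × 6 = 2655.6
  [7→7.5]: (60.6+48.5)/2 × 0.5 = 27.275
  [7.5→8.5]: (48.5+31.1)/2 × 1 = 39.8
  Sum = 3134.975 µg/L·h
buccal film tail: 31.1/0.444 = 70.045; AUC_ev,0→∞ = 3134.975 + 70.045 = 3205.02 µg/L·h
F = (AUC_ev/D_ev)/(AUC_iv/D_iv) = (3205.02/62.5)/(3296.945/25) = 51.28032/131.8778 = 0.3888

F = 0.389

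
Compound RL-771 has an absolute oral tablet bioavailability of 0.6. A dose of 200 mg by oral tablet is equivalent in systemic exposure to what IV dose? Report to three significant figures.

Systemic exposure from an extravascular dose = F × D_ev, so the equivalent IV dose is F × D_ev.
D_iv = F × D_ev = 0.6 × 200 = 120 mg

D_iv = 120 mg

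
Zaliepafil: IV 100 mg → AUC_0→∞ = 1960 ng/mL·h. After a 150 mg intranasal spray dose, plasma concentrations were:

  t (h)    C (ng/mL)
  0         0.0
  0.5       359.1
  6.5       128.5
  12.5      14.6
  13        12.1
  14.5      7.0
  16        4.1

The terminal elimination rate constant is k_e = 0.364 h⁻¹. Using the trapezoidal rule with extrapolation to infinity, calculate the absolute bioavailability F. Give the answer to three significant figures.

F = 0.688

Trapezoidal AUC_0→16 (intranasal spray):
  [0→0.5]: (0.0+359.1)/2 × 0.5 = 89.775
  [0.5→6.5]: (359.1+128.5)/2 × 6 = 1462.8
  [6.5→12.5]: (128.5+14.6)/2 × 6 = 429.3
  [12.5→13]: (14.6+12.1)/2 × 0.5 = 6.675
  [13→14.5]: (12.1+7.0)/2 × 1.5 = 14.325
  [14.5→16]: (7.0+4.1)/2 × 1.5 = 8.325
  Sum = 2011.2 ng/mL·h
Tail: C_last/k_e = 4.1/0.364 = 11.264
AUC_0→∞ (intranasal spray) = 2011.2 + 11.264 = 2022.464 ng/mL·h
F = (AUC_ev/D_ev)/(AUC_iv/D_iv) = (2022.464/150)/(1960/100) = 13.4831/19.6 = 0.6879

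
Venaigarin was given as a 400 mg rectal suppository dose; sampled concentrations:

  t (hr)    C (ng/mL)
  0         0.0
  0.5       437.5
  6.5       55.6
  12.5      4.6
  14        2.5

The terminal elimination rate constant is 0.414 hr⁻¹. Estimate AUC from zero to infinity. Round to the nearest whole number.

AUC = 1781 ng/mL·hr

Trapezoidal AUC_0→14:
  [0→0.5]: (0.0+437.5)/2 × 0.5 = 109.375
  [0.5→6.5]: (437.5+55.6)/2 × 6 = 1479.3
  [6.5→12.5]: (55.6+4.6)/2 × 6 = 180.6
  [12.5→14]: (4.6+2.5)/2 × 1.5 = 5.325
  Sum = 1774.6 ng/mL·hr
Extrapolated tail: C_last / k_e = 2.5 / 0.414 = 6.039
AUC_0→∞ = 1774.6 + 6.039 = 1780.639 ng/mL·hr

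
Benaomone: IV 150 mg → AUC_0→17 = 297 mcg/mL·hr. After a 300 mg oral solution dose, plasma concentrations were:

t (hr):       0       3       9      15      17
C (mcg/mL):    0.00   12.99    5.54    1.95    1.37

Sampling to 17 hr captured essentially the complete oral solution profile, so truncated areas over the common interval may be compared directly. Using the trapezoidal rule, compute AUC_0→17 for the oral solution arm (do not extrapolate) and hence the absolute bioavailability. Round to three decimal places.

F = 0.170

Trapezoidal AUC_0→17 (oral solution):
  [0→3]: (0.00+12.99)/2 × 3 = 19.485
  [3→9]: (12.99+5.54)/2 × 6 = 55.59
  [9→15]: (5.54+1.95)/2 × 6 = 22.47
  [15→17]: (1.95+1.37)/2 × 2 = 3.32
  Sum = 100.865 mcg/mL·hr
F = (AUC_ev/D_ev)/(AUC_iv/D_iv) = (100.865/300)/(297/150) = 0.336217/1.98 = 0.1698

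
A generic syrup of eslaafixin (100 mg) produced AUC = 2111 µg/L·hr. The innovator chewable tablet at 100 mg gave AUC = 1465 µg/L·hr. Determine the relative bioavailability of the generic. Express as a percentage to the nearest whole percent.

F_rel = 144%

F_rel = (AUC_test/D_test) / (AUC_ref/D_ref)
      = (2111/100) / (1465/100)
      = 21.11 / 14.65 = 1.4410 = 144.10%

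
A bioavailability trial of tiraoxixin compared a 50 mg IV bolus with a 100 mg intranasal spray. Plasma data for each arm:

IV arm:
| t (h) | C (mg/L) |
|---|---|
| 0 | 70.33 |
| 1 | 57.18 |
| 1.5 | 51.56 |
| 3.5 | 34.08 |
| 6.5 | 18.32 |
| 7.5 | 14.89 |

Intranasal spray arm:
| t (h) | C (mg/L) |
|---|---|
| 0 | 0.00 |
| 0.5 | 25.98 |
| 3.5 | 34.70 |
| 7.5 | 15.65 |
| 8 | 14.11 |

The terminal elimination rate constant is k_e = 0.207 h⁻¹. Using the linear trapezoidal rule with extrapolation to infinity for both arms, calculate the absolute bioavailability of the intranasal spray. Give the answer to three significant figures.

Trapezoidal AUC_0→7.5 (IV):
  [0→1]: (70.33+57.18)/2 × 1 = 63.755
  [1→1.5]: (57.18+51.56)/2 × 0.5 = 27.185
  [1.5→3.5]: (51.56+34.08)/2 × 2 = 85.64
  [3.5→6.5]: (34.08+18.32)/2 × 3 = 78.6
  [6.5→7.5]: (18.32+14.89)/2 × 1 = 16.605
  Sum = 271.785 mg/L·h
IV tail: 14.89/0.207 = 71.932; AUC_iv,0→∞ = 271.785 + 71.932 = 343.717 mg/L·h
Trapezoidal AUC_0→8 (intranasal spray):
  [0→0.5]: (0.00+25.98)/2 × 0.5 = 6.495
  [0.5→3.5]: (25.98+34.70)/2 × 3 = 91.02
  [3.5→7.5]: (34.70+15.65)/2 × 4 = 100.7
  [7.5→8]: (15.65+14.11)/2 × 0.5 = 7.44
  Sum = 205.655 mg/L·h
intranasal spray tail: 14.11/0.207 = 68.164; AUC_ev,0→∞ = 205.655 + 68.164 = 273.819 mg/L·h
F = (AUC_ev/D_ev)/(AUC_iv/D_iv) = (273.819/100)/(343.717/50) = 2.73819/6.87434 = 0.3983

F = 0.398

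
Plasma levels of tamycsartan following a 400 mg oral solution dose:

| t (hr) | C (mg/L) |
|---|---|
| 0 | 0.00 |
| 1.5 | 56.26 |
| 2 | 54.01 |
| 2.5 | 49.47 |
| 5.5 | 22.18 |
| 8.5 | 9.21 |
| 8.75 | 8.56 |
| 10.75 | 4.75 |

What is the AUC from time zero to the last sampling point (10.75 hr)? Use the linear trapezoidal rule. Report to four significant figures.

AUC = 265.7 mg/L·hr

Trapezoidal AUC_0→10.75:
  [0→1.5]: (0.00+56.26)/2 × 1.5 = 42.195
  [1.5→2]: (56.26+54.01)/2 × 0.5 = 27.5675
  [2→2.5]: (54.01+49.47)/2 × 0.5 = 25.87
  [2.5→5.5]: (49.47+22.18)/2 × 3 = 107.475
  [5.5→8.5]: (22.18+9.21)/2 × 3 = 47.085
  [8.5→8.75]: (9.21+8.56)/2 × 0.25 = 2.22125
  [8.75→10.75]: (8.56+4.75)/2 × 2 = 13.31
  Sum = 265.72375 mg/L·hr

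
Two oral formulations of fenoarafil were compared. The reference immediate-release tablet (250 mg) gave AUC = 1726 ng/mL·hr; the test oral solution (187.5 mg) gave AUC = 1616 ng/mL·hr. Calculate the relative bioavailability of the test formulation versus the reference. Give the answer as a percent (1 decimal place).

F_rel = (AUC_test/D_test) / (AUC_ref/D_ref)
      = (1616/187.5) / (1726/250)
      = 8.61867 / 6.904 = 1.2484 = 124.84%

F_rel = 124.8%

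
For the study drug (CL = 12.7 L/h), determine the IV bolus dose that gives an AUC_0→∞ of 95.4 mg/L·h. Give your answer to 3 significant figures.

Dose_iv = CL × AUC_0→∞
     = 12.7 × 95.4 = 1211.58 mg

Dose = 1210 mg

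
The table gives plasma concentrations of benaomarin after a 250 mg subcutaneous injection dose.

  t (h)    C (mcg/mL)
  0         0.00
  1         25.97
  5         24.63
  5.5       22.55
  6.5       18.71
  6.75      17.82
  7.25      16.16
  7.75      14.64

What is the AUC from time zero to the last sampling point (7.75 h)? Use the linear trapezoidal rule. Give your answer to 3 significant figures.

Trapezoidal AUC_0→7.75:
  [0→1]: (0.00+25.97)/2 × 1 = 12.985
  [1→5]: (25.97+24.63)/2 × 4 = 101.2
  [5→5.5]: (24.63+22.55)/2 × 0.5 = 11.795
  [5.5→6.5]: (22.55+18.71)/2 × 1 = 20.63
  [6.5→6.75]: (18.71+17.82)/2 × 0.25 = 4.56625
  [6.75→7.25]: (17.82+16.16)/2 × 0.5 = 8.495
  [7.25→7.75]: (16.16+14.64)/2 × 0.5 = 7.7
  Sum = 167.37125 mcg/mL·h

AUC = 167 mcg/mL·h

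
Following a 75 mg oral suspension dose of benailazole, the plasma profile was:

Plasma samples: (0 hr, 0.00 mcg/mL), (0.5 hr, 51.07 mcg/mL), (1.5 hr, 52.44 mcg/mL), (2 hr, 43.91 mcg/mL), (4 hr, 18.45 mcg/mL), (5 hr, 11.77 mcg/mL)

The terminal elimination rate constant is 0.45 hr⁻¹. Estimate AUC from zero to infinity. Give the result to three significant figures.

Trapezoidal AUC_0→5:
  [0→0.5]: (0.00+51.07)/2 × 0.5 = 12.7675
  [0.5→1.5]: (51.07+52.44)/2 × 1 = 51.755
  [1.5→2]: (52.44+43.91)/2 × 0.5 = 24.0875
  [2→4]: (43.91+18.45)/2 × 2 = 62.36
  [4→5]: (18.45+11.77)/2 × 1 = 15.11
  Sum = 166.08 mcg/mL·hr
Extrapolated tail: C_last / k_e = 11.77 / 0.45 = 26.156
AUC_0→∞ = 166.08 + 26.156 = 192.236 mcg/mL·hr

AUC = 192 mcg/mL·hr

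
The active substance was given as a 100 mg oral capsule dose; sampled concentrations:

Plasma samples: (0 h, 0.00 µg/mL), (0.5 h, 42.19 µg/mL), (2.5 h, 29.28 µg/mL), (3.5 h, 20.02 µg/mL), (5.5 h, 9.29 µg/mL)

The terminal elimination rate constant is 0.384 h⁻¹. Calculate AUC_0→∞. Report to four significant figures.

Trapezoidal AUC_0→5.5:
  [0→0.5]: (0.00+42.19)/2 × 0.5 = 10.5475
  [0.5→2.5]: (42.19+29.28)/2 × 2 = 71.47
  [2.5→3.5]: (29.28+20.02)/2 × 1 = 24.65
  [3.5→5.5]: (20.02+9.29)/2 × 2 = 29.31
  Sum = 135.9775 µg/mL·h
Extrapolated tail: C_last / k_e = 9.29 / 0.384 = 24.193
AUC_0→∞ = 135.9775 + 24.193 = 160.1705 µg/mL·h

AUC = 160.2 µg/mL·h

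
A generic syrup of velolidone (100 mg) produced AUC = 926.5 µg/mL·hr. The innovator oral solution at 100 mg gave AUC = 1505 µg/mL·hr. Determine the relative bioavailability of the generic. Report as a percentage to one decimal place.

F_rel = 61.6%

F_rel = (AUC_test/D_test) / (AUC_ref/D_ref)
      = (926.5/100) / (1505/100)
      = 9.265 / 15.05 = 0.6156 = 61.56%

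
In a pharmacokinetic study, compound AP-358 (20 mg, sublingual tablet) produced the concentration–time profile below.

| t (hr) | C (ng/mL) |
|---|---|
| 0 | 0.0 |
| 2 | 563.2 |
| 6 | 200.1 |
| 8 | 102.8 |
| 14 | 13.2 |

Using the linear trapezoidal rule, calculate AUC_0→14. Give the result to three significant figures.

AUC = 2740 ng/mL·hr

Trapezoidal AUC_0→14:
  [0→2]: (0.0+563.2)/2 × 2 = 563.2
  [2→6]: (563.2+200.1)/2 × 4 = 1526.6
  [6→8]: (200.1+102.8)/2 × 2 = 302.9
  [8→14]: (102.8+13.2)/2 × 6 = 348.0
  Sum = 2740.7 ng/mL·hr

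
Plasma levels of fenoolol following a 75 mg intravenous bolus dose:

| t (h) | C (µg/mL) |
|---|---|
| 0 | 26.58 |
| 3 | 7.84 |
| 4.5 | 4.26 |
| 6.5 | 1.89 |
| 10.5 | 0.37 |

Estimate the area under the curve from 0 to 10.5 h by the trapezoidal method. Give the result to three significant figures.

AUC = 71.4 µg/mL·h

Trapezoidal AUC_0→10.5:
  [0→3]: (26.58+7.84)/2 × 3 = 51.63
  [3→4.5]: (7.84+4.26)/2 × 1.5 = 9.075
  [4.5→6.5]: (4.26+1.89)/2 × 2 = 6.15
  [6.5→10.5]: (1.89+0.37)/2 × 4 = 4.52
  Sum = 71.375 µg/mL·h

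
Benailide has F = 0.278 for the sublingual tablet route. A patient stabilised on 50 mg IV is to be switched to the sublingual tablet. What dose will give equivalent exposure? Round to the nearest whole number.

For equal systemic exposure: F × D_ev = D_iv
D_ev = D_iv / F = 50 / 0.278 = 179.856 mg

D_sublingual = 180 mg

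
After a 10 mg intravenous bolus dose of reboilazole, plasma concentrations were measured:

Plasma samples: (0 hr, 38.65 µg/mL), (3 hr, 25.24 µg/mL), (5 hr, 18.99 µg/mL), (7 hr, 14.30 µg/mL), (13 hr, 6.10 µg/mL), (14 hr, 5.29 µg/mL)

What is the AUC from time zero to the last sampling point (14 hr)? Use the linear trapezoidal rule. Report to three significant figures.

AUC = 240 µg/mL·hr

Trapezoidal AUC_0→14:
  [0→3]: (38.65+25.24)/2 × 3 = 95.835
  [3→5]: (25.24+18.99)/2 × 2 = 44.23
  [5→7]: (18.99+14.30)/2 × 2 = 33.29
  [7→13]: (14.30+6.10)/2 × 6 = 61.2
  [13→14]: (6.10+5.29)/2 × 1 = 5.695
  Sum = 240.25 µg/mL·hr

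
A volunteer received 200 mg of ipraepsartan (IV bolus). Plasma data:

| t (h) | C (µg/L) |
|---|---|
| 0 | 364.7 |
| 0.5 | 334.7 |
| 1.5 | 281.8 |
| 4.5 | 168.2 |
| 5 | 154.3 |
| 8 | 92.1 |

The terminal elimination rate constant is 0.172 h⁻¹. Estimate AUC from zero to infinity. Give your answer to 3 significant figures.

AUC = 2140 µg/L·h

Trapezoidal AUC_0→8:
  [0→0.5]: (364.7+334.7)/2 × 0.5 = 174.85
  [0.5→1.5]: (334.7+281.8)/2 × 1 = 308.25
  [1.5→4.5]: (281.8+168.2)/2 × 3 = 675.0
  [4.5→5]: (168.2+154.3)/2 × 0.5 = 80.625
  [5→8]: (154.3+92.1)/2 × 3 = 369.6
  Sum = 1608.325 µg/L·h
Extrapolated tail: C_last / k_e = 92.1 / 0.172 = 535.465
AUC_0→∞ = 1608.325 + 535.465 = 2143.79 µg/L·h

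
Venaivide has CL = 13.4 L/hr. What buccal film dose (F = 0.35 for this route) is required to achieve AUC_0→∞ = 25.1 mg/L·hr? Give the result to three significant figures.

Dose = 961 mg

Dose = CL × AUC_0→∞ / F
     = 13.4 × 25.1 / 0.35 = 960.971 mg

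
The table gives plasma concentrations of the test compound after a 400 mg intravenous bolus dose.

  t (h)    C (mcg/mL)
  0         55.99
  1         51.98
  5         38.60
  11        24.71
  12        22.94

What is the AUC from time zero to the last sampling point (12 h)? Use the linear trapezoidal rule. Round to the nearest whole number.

Trapezoidal AUC_0→12:
  [0→1]: (55.99+51.98)/2 × 1 = 53.985
  [1→5]: (51.98+38.60)/2 × 4 = 181.16
  [5→11]: (38.60+24.71)/2 × 6 = 189.93
  [11→12]: (24.71+22.94)/2 × 1 = 23.825
  Sum = 448.9 mcg/mL·h

AUC = 449 mcg/mL·h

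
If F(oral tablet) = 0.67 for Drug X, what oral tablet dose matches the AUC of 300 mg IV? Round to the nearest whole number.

For equal systemic exposure: F × D_ev = D_iv
D_ev = D_iv / F = 300 / 0.67 = 447.761 mg

D_oral = 448 mg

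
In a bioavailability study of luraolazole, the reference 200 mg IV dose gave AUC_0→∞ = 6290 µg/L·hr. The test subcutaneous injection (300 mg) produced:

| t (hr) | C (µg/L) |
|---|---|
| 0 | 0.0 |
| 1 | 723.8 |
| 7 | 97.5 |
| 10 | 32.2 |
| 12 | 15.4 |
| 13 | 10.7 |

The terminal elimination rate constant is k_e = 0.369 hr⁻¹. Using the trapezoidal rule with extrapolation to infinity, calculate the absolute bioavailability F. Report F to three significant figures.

F = 0.330

Trapezoidal AUC_0→13 (subcutaneous injection):
  [0→1]: (0.0+723.8)/2 × 1 = 361.9
  [1→7]: (723.8+97.5)/2 × 6 = 2463.9
  [7→10]: (97.5+32.2)/2 × 3 = 194.55
  [10→12]: (32.2+15.4)/2 × 2 = 47.6
  [12→13]: (15.4+10.7)/2 × 1 = 13.05
  Sum = 3081.0 µg/L·hr
Tail: C_last/k_e = 10.7/0.369 = 28.997
AUC_0→∞ (subcutaneous injection) = 3081.0 + 28.997 = 3109.997 µg/L·hr
F = (AUC_ev/D_ev)/(AUC_iv/D_iv) = (3109.997/300)/(6290/200) = 10.3667/31.45 = 0.3296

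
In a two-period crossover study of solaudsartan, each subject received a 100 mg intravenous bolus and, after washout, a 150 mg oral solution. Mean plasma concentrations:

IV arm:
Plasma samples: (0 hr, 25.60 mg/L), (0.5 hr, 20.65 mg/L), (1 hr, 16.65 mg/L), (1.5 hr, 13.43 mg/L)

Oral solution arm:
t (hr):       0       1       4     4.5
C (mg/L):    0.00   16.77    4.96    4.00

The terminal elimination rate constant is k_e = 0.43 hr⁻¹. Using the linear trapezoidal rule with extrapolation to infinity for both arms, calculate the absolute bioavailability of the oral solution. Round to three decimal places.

Trapezoidal AUC_0→1.5 (IV):
  [0→0.5]: (25.60+20.65)/2 × 0.5 = 11.5625
  [0.5→1]: (20.65+16.65)/2 × 0.5 = 9.325
  [1→1.5]: (16.65+13.43)/2 × 0.5 = 7.52
  Sum = 28.4075 mg/L·hr
IV tail: 13.43/0.43 = 31.233; AUC_iv,0→∞ = 28.4075 + 31.233 = 59.6405 mg/L·hr
Trapezoidal AUC_0→4.5 (oral solution):
  [0→1]: (0.00+16.77)/2 × 1 = 8.385
  [1→4]: (16.77+4.96)/2 × 3 = 32.595
  [4→4.5]: (4.96+4.00)/2 × 0.5 = 2.24
  Sum = 43.22 mg/L·hr
oral solution tail: 4.00/0.43 = 9.302; AUC_ev,0→∞ = 43.22 + 9.302 = 52.522 mg/L·hr
F = (AUC_ev/D_ev)/(AUC_iv/D_iv) = (52.522/150)/(59.6405/100) = 0.350147/0.596405 = 0.5871

F = 0.587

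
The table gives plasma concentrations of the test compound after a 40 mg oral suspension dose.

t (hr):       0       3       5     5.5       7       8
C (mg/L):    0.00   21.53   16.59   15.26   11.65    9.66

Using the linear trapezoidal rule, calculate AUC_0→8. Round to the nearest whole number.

AUC = 109 mg/L·hr

Trapezoidal AUC_0→8:
  [0→3]: (0.00+21.53)/2 × 3 = 32.295
  [3→5]: (21.53+16.59)/2 × 2 = 38.12
  [5→5.5]: (16.59+15.26)/2 × 0.5 = 7.9625
  [5.5→7]: (15.26+11.65)/2 × 1.5 = 20.1825
  [7→8]: (11.65+9.66)/2 × 1 = 10.655
  Sum = 109.215 mg/L·hr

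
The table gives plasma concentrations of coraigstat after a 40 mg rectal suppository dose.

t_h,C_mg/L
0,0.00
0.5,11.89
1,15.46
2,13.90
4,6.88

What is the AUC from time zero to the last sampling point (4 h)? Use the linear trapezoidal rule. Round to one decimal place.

Trapezoidal AUC_0→4:
  [0→0.5]: (0.00+11.89)/2 × 0.5 = 2.9725
  [0.5→1]: (11.89+15.46)/2 × 0.5 = 6.8375
  [1→2]: (15.46+13.90)/2 × 1 = 14.68
  [2→4]: (13.90+6.88)/2 × 2 = 20.78
  Sum = 45.27 mg/L·h

AUC = 45.3 mg/L·h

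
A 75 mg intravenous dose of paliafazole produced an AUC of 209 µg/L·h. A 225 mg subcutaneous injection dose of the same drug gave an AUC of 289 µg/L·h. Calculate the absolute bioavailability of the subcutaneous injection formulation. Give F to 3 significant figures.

F = (AUC_ev / D_ev) / (AUC_iv / D_iv)
  = (289/225) / (209/75)
  = 1.28444 / 2.78667 = 0.4609

F = 0.461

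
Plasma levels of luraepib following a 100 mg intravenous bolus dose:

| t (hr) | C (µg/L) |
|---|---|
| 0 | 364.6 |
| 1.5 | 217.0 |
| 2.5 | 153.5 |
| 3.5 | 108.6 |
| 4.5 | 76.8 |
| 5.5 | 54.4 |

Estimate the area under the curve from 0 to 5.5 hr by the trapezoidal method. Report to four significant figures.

Trapezoidal AUC_0→5.5:
  [0→1.5]: (364.6+217.0)/2 × 1.5 = 436.2
  [1.5→2.5]: (217.0+153.5)/2 × 1 = 185.25
  [2.5→3.5]: (153.5+108.6)/2 × 1 = 131.05
  [3.5→4.5]: (108.6+76.8)/2 × 1 = 92.7
  [4.5→5.5]: (76.8+54.4)/2 × 1 = 65.6
  Sum = 910.8 µg/L·hr

AUC = 910.8 µg/L·hr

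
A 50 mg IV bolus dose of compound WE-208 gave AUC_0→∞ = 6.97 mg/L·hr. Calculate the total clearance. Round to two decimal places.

CL = 7.17 L/hr

CL = Dose_iv / AUC_0→∞
   = 50 / 6.97 = 7.1736 L/hr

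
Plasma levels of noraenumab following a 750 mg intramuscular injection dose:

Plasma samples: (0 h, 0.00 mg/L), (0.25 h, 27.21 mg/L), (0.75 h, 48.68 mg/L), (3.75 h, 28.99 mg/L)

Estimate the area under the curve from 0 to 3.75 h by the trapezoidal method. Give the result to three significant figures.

AUC = 139 mg/L·h

Trapezoidal AUC_0→3.75:
  [0→0.25]: (0.00+27.21)/2 × 0.25 = 3.40125
  [0.25→0.75]: (27.21+48.68)/2 × 0.5 = 18.9725
  [0.75→3.75]: (48.68+28.99)/2 × 3 = 116.505
  Sum = 138.87875 mg/L·h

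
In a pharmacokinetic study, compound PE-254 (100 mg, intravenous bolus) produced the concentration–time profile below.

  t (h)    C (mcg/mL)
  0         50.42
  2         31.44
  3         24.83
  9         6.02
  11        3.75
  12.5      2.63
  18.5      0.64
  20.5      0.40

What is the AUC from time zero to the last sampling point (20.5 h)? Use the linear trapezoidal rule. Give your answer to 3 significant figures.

AUC = 228 mcg/mL·h

Trapezoidal AUC_0→20.5:
  [0→2]: (50.42+31.44)/2 × 2 = 81.86
  [2→3]: (31.44+24.83)/2 × 1 = 28.135
  [3→9]: (24.83+6.02)/2 × 6 = 92.55
  [9→11]: (6.02+3.75)/2 × 2 = 9.77
  [11→12.5]: (3.75+2.63)/2 × 1.5 = 4.785
  [12.5→18.5]: (2.63+0.64)/2 × 6 = 9.81
  [18.5→20.5]: (0.64+0.40)/2 × 2 = 1.04
  Sum = 227.95 mcg/mL·h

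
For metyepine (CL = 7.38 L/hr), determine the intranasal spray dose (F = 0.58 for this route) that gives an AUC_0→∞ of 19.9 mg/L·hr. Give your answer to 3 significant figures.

Dose = CL × AUC_0→∞ / F
     = 7.38 × 19.9 / 0.58 = 253.21 mg

Dose = 253 mg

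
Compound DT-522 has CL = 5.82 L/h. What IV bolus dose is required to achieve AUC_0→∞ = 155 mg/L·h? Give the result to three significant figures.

Dose_iv = CL × AUC_0→∞
     = 5.82 × 155 = 902.1 mg

Dose = 902 mg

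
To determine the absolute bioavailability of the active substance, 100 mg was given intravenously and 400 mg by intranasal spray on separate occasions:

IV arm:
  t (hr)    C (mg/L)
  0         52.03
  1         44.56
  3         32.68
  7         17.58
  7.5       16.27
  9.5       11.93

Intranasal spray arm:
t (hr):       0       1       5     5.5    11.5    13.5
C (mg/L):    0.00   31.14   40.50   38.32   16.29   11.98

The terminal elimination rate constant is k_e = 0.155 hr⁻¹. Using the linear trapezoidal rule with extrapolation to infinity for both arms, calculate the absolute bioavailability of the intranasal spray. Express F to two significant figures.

Trapezoidal AUC_0→9.5 (IV):
  [0→1]: (52.03+44.56)/2 × 1 = 48.295
  [1→3]: (44.56+32.68)/2 × 2 = 77.24
  [3→7]: (32.68+17.58)/2 × 4 = 100.52
  [7→7.5]: (17.58+16.27)/2 × 0.5 = 8.4625
  [7.5→9.5]: (16.27+11.93)/2 × 2 = 28.2
  Sum = 262.7175 mg/L·hr
IV tail: 11.93/0.155 = 76.968; AUC_iv,0→∞ = 262.7175 + 76.968 = 339.6855 mg/L·hr
Trapezoidal AUC_0→13.5 (intranasal spray):
  [0→1]: (0.00+31.14)/2 × 1 = 15.57
  [1→5]: (31.14+40.50)/2 × 4 = 143.28
  [5→5.5]: (40.50+38.32)/2 × 0.5 = 19.705
  [5.5→11.5]: (38.32+16.29)/2 × 6 = 163.83
  [11.5→13.5]: (16.29+11.98)/2 × 2 = 28.27
  Sum = 370.655 mg/L·hr
intranasal spray tail: 11.98/0.155 = 77.290; AUC_ev,0→∞ = 370.655 + 77.290 = 447.945 mg/L·hr
F = (AUC_ev/D_ev)/(AUC_iv/D_iv) = (447.945/400)/(339.6855/100) = 1.1198625/3.396855 = 0.3297

F = 0.33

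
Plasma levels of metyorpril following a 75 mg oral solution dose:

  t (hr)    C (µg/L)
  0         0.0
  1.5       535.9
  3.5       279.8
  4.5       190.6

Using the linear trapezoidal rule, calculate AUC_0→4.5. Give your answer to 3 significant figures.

AUC = 1450 µg/L·hr

Trapezoidal AUC_0→4.5:
  [0→1.5]: (0.0+535.9)/2 × 1.5 = 401.925
  [1.5→3.5]: (535.9+279.8)/2 × 2 = 815.7
  [3.5→4.5]: (279.8+190.6)/2 × 1 = 235.2
  Sum = 1452.825 µg/L·hr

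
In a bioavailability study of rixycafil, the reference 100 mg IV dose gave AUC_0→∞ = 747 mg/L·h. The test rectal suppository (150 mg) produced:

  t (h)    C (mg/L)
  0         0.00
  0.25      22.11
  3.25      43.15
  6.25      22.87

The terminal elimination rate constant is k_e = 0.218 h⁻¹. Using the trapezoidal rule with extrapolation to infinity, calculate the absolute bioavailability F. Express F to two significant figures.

F = 0.27

Trapezoidal AUC_0→6.25 (rectal suppository):
  [0→0.25]: (0.00+22.11)/2 × 0.25 = 2.76375
  [0.25→3.25]: (22.11+43.15)/2 × 3 = 97.89
  [3.25→6.25]: (43.15+22.87)/2 × 3 = 99.03
  Sum = 199.68375 mg/L·h
Tail: C_last/k_e = 22.87/0.218 = 104.908
AUC_0→∞ (rectal suppository) = 199.68375 + 104.908 = 304.59175 mg/L·h
F = (AUC_ev/D_ev)/(AUC_iv/D_iv) = (304.59175/150)/(747/100) = 2.03061/7.47 = 0.2718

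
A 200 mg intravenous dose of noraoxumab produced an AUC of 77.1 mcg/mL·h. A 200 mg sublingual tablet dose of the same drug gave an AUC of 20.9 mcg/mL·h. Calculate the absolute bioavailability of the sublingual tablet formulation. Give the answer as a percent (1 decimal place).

F = (AUC_ev / D_ev) / (AUC_iv / D_iv)
  = (20.9/200) / (77.1/200)
  = 0.1045 / 0.3855 = 0.2711
  = 27.11%

F = 27.1%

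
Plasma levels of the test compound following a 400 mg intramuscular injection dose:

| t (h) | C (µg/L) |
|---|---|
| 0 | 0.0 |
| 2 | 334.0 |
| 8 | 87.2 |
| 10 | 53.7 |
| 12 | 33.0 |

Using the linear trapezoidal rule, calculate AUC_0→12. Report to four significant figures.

AUC = 1825 µg/L·h

Trapezoidal AUC_0→12:
  [0→2]: (0.0+334.0)/2 × 2 = 334.0
  [2→8]: (334.0+87.2)/2 × 6 = 1263.6
  [8→10]: (87.2+53.7)/2 × 2 = 140.9
  [10→12]: (53.7+33.0)/2 × 2 = 86.7
  Sum = 1825.2 µg/L·h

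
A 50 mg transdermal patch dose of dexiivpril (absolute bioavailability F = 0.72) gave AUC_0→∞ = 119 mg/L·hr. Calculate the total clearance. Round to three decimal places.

CL = 0.303 L/hr

CL = F × Dose / AUC_0→∞
   = 0.72 × 50 / 119 = 0.302521 L/hr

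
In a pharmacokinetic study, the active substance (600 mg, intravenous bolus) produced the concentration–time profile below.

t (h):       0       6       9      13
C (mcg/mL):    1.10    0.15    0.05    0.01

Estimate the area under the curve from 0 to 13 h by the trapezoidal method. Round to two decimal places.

Trapezoidal AUC_0→13:
  [0→6]: (1.10+0.15)/2 × 6 = 3.75
  [6→9]: (0.15+0.05)/2 × 3 = 0.3
  [9→13]: (0.05+0.01)/2 × 4 = 0.12
  Sum = 4.17 mcg/mL·h

AUC = 4.17 mcg/mL·h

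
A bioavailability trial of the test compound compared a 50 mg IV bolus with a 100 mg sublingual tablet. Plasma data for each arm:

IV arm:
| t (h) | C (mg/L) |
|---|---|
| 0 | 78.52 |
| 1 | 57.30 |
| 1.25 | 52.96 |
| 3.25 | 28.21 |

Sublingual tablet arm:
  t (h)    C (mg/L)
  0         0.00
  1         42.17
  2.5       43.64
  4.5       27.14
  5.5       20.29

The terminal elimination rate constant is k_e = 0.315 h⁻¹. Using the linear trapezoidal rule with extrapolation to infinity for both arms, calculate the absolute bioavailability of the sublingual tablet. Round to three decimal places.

F = 0.484

Trapezoidal AUC_0→3.25 (IV):
  [0→1]: (78.52+57.30)/2 × 1 = 67.91
  [1→1.25]: (57.30+52.96)/2 × 0.25 = 13.7825
  [1.25→3.25]: (52.96+28.21)/2 × 2 = 81.17
  Sum = 162.8625 mg/L·h
IV tail: 28.21/0.315 = 89.556; AUC_iv,0→∞ = 162.8625 + 89.556 = 252.4185 mg/L·h
Trapezoidal AUC_0→5.5 (sublingual tablet):
  [0→1]: (0.00+42.17)/2 × 1 = 21.085
  [1→2.5]: (42.17+43.64)/2 × 1.5 = 64.3575
  [2.5→4.5]: (43.64+27.14)/2 × 2 = 70.78
  [4.5→5.5]: (27.14+20.29)/2 × 1 = 23.715
  Sum = 179.9375 mg/L·h
sublingual tablet tail: 20.29/0.315 = 64.413; AUC_ev,0→∞ = 179.9375 + 64.413 = 244.3505 mg/L·h
F = (AUC_ev/D_ev)/(AUC_iv/D_iv) = (244.3505/100)/(252.4185/50) = 2.443505/5.04837 = 0.4840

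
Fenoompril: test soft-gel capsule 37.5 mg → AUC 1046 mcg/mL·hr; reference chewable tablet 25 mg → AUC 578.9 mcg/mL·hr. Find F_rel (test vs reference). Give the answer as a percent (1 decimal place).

F_rel = (AUC_test/D_test) / (AUC_ref/D_ref)
      = (1046/37.5) / (578.9/25)
      = 27.8933 / 23.156 = 1.2046 = 120.46%

F_rel = 120.5%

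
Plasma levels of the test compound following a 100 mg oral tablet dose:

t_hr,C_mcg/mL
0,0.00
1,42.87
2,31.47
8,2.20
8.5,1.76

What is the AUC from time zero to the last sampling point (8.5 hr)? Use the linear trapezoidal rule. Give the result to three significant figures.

AUC = 161 mcg/mL·hr

Trapezoidal AUC_0→8.5:
  [0→1]: (0.00+42.87)/2 × 1 = 21.435
  [1→2]: (42.87+31.47)/2 × 1 = 37.17
  [2→8]: (31.47+2.20)/2 × 6 = 101.01
  [8→8.5]: (2.20+1.76)/2 × 0.5 = 0.99
  Sum = 160.605 mcg/mL·hr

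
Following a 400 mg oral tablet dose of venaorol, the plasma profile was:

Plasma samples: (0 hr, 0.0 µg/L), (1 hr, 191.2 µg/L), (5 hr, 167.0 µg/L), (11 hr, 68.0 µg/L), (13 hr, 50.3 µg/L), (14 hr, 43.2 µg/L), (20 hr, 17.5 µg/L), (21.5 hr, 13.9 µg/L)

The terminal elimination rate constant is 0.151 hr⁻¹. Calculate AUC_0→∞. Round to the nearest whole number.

AUC = 1980 µg/L·hr

Trapezoidal AUC_0→21.5:
  [0→1]: (0.0+191.2)/2 × 1 = 95.6
  [1→5]: (191.2+167.0)/2 × 4 = 716.4
  [5→11]: (167.0+68.0)/2 × 6 = 705.0
  [11→13]: (68.0+50.3)/2 × 2 = 118.3
  [13→14]: (50.3+43.2)/2 × 1 = 46.75
  [14→20]: (43.2+17.5)/2 × 6 = 182.1
  [20→21.5]: (17.5+13.9)/2 × 1.5 = 23.55
  Sum = 1887.7 µg/L·hr
Extrapolated tail: C_last / k_e = 13.9 / 0.151 = 92.053
AUC_0→∞ = 1887.7 + 92.053 = 1979.753 µg/L·hr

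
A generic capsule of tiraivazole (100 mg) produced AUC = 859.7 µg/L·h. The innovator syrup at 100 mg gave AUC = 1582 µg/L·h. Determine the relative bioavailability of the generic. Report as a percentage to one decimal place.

F_rel = 54.3%

F_rel = (AUC_test/D_test) / (AUC_ref/D_ref)
      = (859.7/100) / (1582/100)
      = 8.597 / 15.82 = 0.5434 = 54.34%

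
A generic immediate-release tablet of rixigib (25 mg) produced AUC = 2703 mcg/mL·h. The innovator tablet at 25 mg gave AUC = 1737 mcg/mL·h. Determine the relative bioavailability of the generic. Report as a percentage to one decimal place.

F_rel = (AUC_test/D_test) / (AUC_ref/D_ref)
      = (2703/25) / (1737/25)
      = 108.12 / 69.48 = 1.5561 = 155.61%

F_rel = 155.6%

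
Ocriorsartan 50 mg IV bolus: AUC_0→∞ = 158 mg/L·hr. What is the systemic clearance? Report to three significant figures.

CL = Dose_iv / AUC_0→∞
   = 50 / 158 = 0.316456 L/hr

CL = 0.316 L/hr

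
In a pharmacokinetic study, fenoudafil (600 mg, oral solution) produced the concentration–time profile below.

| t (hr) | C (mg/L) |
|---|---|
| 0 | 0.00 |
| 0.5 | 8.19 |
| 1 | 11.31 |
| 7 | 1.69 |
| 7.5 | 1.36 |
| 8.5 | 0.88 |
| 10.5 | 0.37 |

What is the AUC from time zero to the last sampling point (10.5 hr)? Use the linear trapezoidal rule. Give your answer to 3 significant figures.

Trapezoidal AUC_0→10.5:
  [0→0.5]: (0.00+8.19)/2 × 0.5 = 2.0475
  [0.5→1]: (8.19+11.31)/2 × 0.5 = 4.875
  [1→7]: (11.31+1.69)/2 × 6 = 39.0
  [7→7.5]: (1.69+1.36)/2 × 0.5 = 0.7625
  [7.5→8.5]: (1.36+0.88)/2 × 1 = 1.12
  [8.5→10.5]: (0.88+0.37)/2 × 2 = 1.25
  Sum = 49.055 mg/L·hr

AUC = 49.1 mg/L·hr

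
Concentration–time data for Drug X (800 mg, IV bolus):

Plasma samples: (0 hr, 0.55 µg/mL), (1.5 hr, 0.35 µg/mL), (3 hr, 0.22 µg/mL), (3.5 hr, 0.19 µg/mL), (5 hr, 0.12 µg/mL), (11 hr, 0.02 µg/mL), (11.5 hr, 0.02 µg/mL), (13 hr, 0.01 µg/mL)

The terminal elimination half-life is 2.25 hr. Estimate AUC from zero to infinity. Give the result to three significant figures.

Trapezoidal AUC_0→13:
  [0→1.5]: (0.55+0.35)/2 × 1.5 = 0.675
  [1.5→3]: (0.35+0.22)/2 × 1.5 = 0.4275
  [3→3.5]: (0.22+0.19)/2 × 0.5 = 0.1025
  [3.5→5]: (0.19+0.12)/2 × 1.5 = 0.2325
  [5→11]: (0.12+0.02)/2 × 6 = 0.42
  [11→11.5]: (0.02+0.02)/2 × 0.5 = 0.01
  [11.5→13]: (0.02+0.01)/2 × 1.5 = 0.0225
  Sum = 1.89 µg/mL·hr
k_e = ln2 / t½ = 0.693147 / 2.25 = 0.3081 hr^-1
Extrapolated tail: C_last / k_e = 0.01 / 0.3081 = 0.032
AUC_0→∞ = 1.89 + 0.032 = 1.922 µg/mL·hr

AUC = 1.92 µg/mL·hr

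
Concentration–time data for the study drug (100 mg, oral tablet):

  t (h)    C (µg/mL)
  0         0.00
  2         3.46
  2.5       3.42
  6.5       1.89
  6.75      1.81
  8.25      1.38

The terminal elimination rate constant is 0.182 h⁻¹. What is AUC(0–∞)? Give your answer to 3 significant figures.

Trapezoidal AUC_0→8.25:
  [0→2]: (0.00+3.46)/2 × 2 = 3.46
  [2→2.5]: (3.46+3.42)/2 × 0.5 = 1.72
  [2.5→6.5]: (3.42+1.89)/2 × 4 = 10.62
  [6.5→6.75]: (1.89+1.81)/2 × 0.25 = 0.4625
  [6.75→8.25]: (1.81+1.38)/2 × 1.5 = 2.3925
  Sum = 18.655 µg/mL·h
Extrapolated tail: C_last / k_e = 1.38 / 0.182 = 7.582
AUC_0→∞ = 18.655 + 7.582 = 26.237 µg/mL·h

AUC = 26.2 µg/mL·h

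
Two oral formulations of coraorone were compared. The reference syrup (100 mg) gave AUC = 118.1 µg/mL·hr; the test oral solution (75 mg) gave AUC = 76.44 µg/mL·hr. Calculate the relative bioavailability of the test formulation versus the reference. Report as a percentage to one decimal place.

F_rel = (AUC_test/D_test) / (AUC_ref/D_ref)
      = (76.44/75) / (118.1/100)
      = 1.0192 / 1.181 = 0.8630 = 86.30%

F_rel = 86.3%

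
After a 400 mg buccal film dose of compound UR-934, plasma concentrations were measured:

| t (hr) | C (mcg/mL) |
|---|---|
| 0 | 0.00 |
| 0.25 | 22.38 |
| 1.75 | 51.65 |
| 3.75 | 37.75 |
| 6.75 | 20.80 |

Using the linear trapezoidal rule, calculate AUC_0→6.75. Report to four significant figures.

Trapezoidal AUC_0→6.75:
  [0→0.25]: (0.00+22.38)/2 × 0.25 = 2.7975
  [0.25→1.75]: (22.38+51.65)/2 × 1.5 = 55.5225
  [1.75→3.75]: (51.65+37.75)/2 × 2 = 89.4
  [3.75→6.75]: (37.75+20.80)/2 × 3 = 87.825
  Sum = 235.545 mcg/mL·hr

AUC = 235.5 mcg/mL·hr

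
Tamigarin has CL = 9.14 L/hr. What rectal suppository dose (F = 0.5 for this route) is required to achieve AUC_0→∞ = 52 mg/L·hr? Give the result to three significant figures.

Dose = 951 mg

Dose = CL × AUC_0→∞ / F
     = 9.14 × 52 / 0.5 = 950.56 mg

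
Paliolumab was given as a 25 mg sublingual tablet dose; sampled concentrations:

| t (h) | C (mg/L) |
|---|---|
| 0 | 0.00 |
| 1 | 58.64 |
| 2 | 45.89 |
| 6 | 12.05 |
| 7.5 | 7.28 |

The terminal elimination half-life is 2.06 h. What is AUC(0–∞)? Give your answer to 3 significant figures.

Trapezoidal AUC_0→7.5:
  [0→1]: (0.00+58.64)/2 × 1 = 29.32
  [1→2]: (58.64+45.89)/2 × 1 = 52.265
  [2→6]: (45.89+12.05)/2 × 4 = 115.88
  [6→7.5]: (12.05+7.28)/2 × 1.5 = 14.4975
  Sum = 211.9625 mg/L·h
k_e = ln2 / t½ = 0.693147 / 2.06 = 0.3365 h^-1
Extrapolated tail: C_last / k_e = 7.28 / 0.3365 = 21.634
AUC_0→∞ = 211.9625 + 21.634 = 233.5965 mg/L·h

AUC = 234 mg/L·h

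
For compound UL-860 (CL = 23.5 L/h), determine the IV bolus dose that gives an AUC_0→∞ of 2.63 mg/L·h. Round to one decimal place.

Dose_iv = CL × AUC_0→∞
     = 23.5 × 2.63 = 61.805 mg

Dose = 61.8 mg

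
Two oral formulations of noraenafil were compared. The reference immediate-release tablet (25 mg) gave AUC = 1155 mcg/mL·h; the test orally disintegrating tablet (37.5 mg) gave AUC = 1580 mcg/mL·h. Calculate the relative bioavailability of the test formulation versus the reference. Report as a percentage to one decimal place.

F_rel = (AUC_test/D_test) / (AUC_ref/D_ref)
      = (1580/37.5) / (1155/25)
      = 42.1333 / 46.2 = 0.9120 = 91.20%

F_rel = 91.2%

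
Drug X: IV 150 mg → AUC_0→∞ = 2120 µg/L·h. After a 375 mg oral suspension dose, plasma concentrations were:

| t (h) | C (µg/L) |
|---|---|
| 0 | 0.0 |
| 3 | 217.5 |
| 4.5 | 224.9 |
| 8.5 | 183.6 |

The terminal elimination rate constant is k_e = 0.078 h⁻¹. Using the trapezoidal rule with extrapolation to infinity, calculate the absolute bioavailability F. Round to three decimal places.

Trapezoidal AUC_0→8.5 (oral suspension):
  [0→3]: (0.0+217.5)/2 × 3 = 326.25
  [3→4.5]: (217.5+224.9)/2 × 1.5 = 331.8
  [4.5→8.5]: (224.9+183.6)/2 × 4 = 817.0
  Sum = 1475.05 µg/L·h
Tail: C_last/k_e = 183.6/0.078 = 2353.846
AUC_0→∞ (oral suspension) = 1475.05 + 2353.846 = 3828.896 µg/L·h
F = (AUC_ev/D_ev)/(AUC_iv/D_iv) = (3828.896/375)/(2120/150) = 10.2104/14.1333 = 0.7224

F = 0.722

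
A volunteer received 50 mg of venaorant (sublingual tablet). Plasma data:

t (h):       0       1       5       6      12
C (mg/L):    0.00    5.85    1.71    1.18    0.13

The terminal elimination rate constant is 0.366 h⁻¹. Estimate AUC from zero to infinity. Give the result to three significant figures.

AUC = 23.8 mg/L·h

Trapezoidal AUC_0→12:
  [0→1]: (0.00+5.85)/2 × 1 = 2.925
  [1→5]: (5.85+1.71)/2 × 4 = 15.12
  [5→6]: (1.71+1.18)/2 × 1 = 1.445
  [6→12]: (1.18+0.13)/2 × 6 = 3.93
  Sum = 23.42 mg/L·h
Extrapolated tail: C_last / k_e = 0.13 / 0.366 = 0.355
AUC_0→∞ = 23.42 + 0.355 = 23.775 mg/L·h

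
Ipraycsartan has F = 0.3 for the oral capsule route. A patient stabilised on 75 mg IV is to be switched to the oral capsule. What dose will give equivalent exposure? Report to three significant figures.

For equal systemic exposure: F × D_ev = D_iv
D_ev = D_iv / F = 75 / 0.3 = 250 mg

D_oral = 250 mg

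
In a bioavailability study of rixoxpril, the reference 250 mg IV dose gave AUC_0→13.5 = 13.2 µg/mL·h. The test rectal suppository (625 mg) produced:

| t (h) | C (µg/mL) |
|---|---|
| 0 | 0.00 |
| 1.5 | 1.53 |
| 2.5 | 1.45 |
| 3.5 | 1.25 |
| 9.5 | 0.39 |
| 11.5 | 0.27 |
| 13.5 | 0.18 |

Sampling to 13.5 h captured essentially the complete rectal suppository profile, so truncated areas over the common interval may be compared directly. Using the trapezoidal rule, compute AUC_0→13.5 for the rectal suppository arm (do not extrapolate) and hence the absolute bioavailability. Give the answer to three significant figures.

F = 0.304

Trapezoidal AUC_0→13.5 (rectal suppository):
  [0→1.5]: (0.00+1.53)/2 × 1.5 = 1.1475
  [1.5→2.5]: (1.53+1.45)/2 × 1 = 1.49
  [2.5→3.5]: (1.45+1.25)/2 × 1 = 1.35
  [3.5→9.5]: (1.25+0.39)/2 × 6 = 4.92
  [9.5→11.5]: (0.39+0.27)/2 × 2 = 0.66
  [11.5→13.5]: (0.27+0.18)/2 × 2 = 0.45
  Sum = 10.0175 µg/mL·h
F = (AUC_ev/D_ev)/(AUC_iv/D_iv) = (10.0175/625)/(13.2/250) = 0.016028/0.0528 = 0.3036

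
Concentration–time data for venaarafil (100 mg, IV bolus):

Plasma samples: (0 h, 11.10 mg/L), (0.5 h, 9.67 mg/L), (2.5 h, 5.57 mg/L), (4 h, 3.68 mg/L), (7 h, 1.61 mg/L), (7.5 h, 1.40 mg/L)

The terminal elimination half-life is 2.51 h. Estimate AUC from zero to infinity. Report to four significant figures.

AUC = 41.13 mg/L·h

Trapezoidal AUC_0→7.5:
  [0→0.5]: (11.10+9.67)/2 × 0.5 = 5.1925
  [0.5→2.5]: (9.67+5.57)/2 × 2 = 15.24
  [2.5→4]: (5.57+3.68)/2 × 1.5 = 6.9375
  [4→7]: (3.68+1.61)/2 × 3 = 7.935
  [7→7.5]: (1.61+1.40)/2 × 0.5 = 0.7525
  Sum = 36.0575 mg/L·h
k_e = ln2 / t½ = 0.693147 / 2.51 = 0.2762 h^-1
Extrapolated tail: C_last / k_e = 1.40 / 0.2762 = 5.069
AUC_0→∞ = 36.0575 + 5.069 = 41.1265 mg/L·h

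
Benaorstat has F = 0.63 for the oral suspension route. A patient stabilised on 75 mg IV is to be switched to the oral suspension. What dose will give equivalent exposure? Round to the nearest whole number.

D_oral = 119 mg

For equal systemic exposure: F × D_ev = D_iv
D_ev = D_iv / F = 75 / 0.63 = 119.048 mg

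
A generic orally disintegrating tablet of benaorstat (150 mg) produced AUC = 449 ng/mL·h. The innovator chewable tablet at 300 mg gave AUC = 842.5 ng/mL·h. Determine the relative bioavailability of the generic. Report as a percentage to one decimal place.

F_rel = 106.6%

F_rel = (AUC_test/D_test) / (AUC_ref/D_ref)
      = (449/150) / (842.5/300)
      = 2.99333 / 2.80833 = 1.0659 = 106.59%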